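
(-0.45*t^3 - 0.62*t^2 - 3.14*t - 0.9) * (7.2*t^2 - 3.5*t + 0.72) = -3.24*t^5 - 2.889*t^4 - 20.762*t^3 + 4.0636*t^2 + 0.8892*t - 0.648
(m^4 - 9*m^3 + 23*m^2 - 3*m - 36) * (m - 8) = m^5 - 17*m^4 + 95*m^3 - 187*m^2 - 12*m + 288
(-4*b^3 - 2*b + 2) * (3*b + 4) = -12*b^4 - 16*b^3 - 6*b^2 - 2*b + 8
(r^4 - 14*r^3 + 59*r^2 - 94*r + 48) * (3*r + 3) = 3*r^5 - 39*r^4 + 135*r^3 - 105*r^2 - 138*r + 144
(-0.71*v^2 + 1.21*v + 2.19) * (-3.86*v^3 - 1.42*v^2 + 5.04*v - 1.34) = 2.7406*v^5 - 3.6624*v^4 - 13.75*v^3 + 3.94*v^2 + 9.4162*v - 2.9346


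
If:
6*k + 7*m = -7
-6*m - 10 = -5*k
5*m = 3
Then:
No Solution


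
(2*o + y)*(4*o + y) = 8*o^2 + 6*o*y + y^2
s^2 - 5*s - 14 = (s - 7)*(s + 2)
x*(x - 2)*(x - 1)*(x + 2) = x^4 - x^3 - 4*x^2 + 4*x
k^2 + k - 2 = (k - 1)*(k + 2)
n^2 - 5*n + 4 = (n - 4)*(n - 1)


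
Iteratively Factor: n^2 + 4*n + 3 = (n + 1)*(n + 3)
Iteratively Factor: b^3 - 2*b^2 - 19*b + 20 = (b + 4)*(b^2 - 6*b + 5) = (b - 1)*(b + 4)*(b - 5)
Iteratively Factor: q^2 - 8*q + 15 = (q - 5)*(q - 3)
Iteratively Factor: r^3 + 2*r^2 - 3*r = (r - 1)*(r^2 + 3*r) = r*(r - 1)*(r + 3)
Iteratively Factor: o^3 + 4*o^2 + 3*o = (o + 3)*(o^2 + o) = (o + 1)*(o + 3)*(o)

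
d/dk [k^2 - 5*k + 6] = 2*k - 5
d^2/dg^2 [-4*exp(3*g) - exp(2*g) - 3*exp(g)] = (-36*exp(2*g) - 4*exp(g) - 3)*exp(g)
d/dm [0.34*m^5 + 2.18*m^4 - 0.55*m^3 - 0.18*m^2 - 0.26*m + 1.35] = 1.7*m^4 + 8.72*m^3 - 1.65*m^2 - 0.36*m - 0.26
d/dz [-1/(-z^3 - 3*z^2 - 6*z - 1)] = 3*(-z^2 - 2*z - 2)/(z^3 + 3*z^2 + 6*z + 1)^2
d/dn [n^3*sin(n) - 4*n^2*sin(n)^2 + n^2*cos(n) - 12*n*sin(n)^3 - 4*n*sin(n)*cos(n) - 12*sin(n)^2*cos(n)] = n^3*cos(n) + 2*n^2*sin(n) - 4*n^2*sin(2*n) - 7*n*cos(n) + 9*n*cos(3*n) - 4*n - 6*sin(n) - 2*sin(2*n) - 6*sin(3*n)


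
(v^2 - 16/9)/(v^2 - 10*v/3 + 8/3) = (v + 4/3)/(v - 2)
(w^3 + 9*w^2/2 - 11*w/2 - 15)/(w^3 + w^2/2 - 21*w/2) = (2*w^3 + 9*w^2 - 11*w - 30)/(w*(2*w^2 + w - 21))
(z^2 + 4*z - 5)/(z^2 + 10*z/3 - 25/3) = 3*(z - 1)/(3*z - 5)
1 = 1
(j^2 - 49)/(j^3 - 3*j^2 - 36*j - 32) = (49 - j^2)/(-j^3 + 3*j^2 + 36*j + 32)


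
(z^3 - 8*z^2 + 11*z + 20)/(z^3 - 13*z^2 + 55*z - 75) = (z^2 - 3*z - 4)/(z^2 - 8*z + 15)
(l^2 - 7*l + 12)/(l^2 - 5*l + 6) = (l - 4)/(l - 2)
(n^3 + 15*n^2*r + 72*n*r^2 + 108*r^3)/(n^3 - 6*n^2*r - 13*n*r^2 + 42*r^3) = (n^2 + 12*n*r + 36*r^2)/(n^2 - 9*n*r + 14*r^2)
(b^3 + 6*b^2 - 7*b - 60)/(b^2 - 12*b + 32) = (b^3 + 6*b^2 - 7*b - 60)/(b^2 - 12*b + 32)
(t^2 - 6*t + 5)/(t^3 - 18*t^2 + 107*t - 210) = (t - 1)/(t^2 - 13*t + 42)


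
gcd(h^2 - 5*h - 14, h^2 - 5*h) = 1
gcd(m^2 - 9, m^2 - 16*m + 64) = 1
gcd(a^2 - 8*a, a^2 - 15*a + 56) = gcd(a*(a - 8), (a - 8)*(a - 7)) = a - 8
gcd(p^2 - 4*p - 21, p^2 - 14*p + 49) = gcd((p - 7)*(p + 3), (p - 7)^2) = p - 7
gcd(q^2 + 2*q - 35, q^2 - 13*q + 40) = q - 5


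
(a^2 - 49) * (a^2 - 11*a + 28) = a^4 - 11*a^3 - 21*a^2 + 539*a - 1372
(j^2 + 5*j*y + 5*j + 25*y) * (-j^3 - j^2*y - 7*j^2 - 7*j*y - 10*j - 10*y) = -j^5 - 6*j^4*y - 12*j^4 - 5*j^3*y^2 - 72*j^3*y - 45*j^3 - 60*j^2*y^2 - 270*j^2*y - 50*j^2 - 225*j*y^2 - 300*j*y - 250*y^2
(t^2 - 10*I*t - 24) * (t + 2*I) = t^3 - 8*I*t^2 - 4*t - 48*I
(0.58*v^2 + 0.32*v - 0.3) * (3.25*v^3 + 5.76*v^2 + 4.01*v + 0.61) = 1.885*v^5 + 4.3808*v^4 + 3.194*v^3 - 0.0910000000000002*v^2 - 1.0078*v - 0.183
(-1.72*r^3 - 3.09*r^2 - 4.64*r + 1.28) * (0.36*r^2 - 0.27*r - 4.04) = -0.6192*r^5 - 0.648*r^4 + 6.1127*r^3 + 14.1972*r^2 + 18.4*r - 5.1712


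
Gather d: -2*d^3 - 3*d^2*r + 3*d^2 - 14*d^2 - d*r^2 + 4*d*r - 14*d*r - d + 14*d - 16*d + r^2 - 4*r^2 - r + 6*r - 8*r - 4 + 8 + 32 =-2*d^3 + d^2*(-3*r - 11) + d*(-r^2 - 10*r - 3) - 3*r^2 - 3*r + 36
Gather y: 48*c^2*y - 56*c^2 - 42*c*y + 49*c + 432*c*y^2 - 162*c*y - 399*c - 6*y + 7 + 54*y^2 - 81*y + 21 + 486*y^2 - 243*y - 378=-56*c^2 - 350*c + y^2*(432*c + 540) + y*(48*c^2 - 204*c - 330) - 350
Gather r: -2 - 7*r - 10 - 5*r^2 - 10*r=-5*r^2 - 17*r - 12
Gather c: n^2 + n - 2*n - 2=n^2 - n - 2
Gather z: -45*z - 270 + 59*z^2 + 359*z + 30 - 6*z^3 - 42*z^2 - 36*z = -6*z^3 + 17*z^2 + 278*z - 240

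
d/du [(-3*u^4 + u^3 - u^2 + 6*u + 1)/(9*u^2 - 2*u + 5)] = (-54*u^5 + 27*u^4 - 64*u^3 - 37*u^2 - 28*u + 32)/(81*u^4 - 36*u^3 + 94*u^2 - 20*u + 25)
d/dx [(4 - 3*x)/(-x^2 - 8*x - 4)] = (-3*x^2 + 8*x + 44)/(x^4 + 16*x^3 + 72*x^2 + 64*x + 16)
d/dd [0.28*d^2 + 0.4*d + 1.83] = 0.56*d + 0.4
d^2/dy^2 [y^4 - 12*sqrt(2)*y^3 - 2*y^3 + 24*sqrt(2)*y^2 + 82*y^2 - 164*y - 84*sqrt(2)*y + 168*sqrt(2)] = 12*y^2 - 72*sqrt(2)*y - 12*y + 48*sqrt(2) + 164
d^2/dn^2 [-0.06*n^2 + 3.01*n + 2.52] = -0.120000000000000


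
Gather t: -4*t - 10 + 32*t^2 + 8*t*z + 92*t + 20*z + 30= 32*t^2 + t*(8*z + 88) + 20*z + 20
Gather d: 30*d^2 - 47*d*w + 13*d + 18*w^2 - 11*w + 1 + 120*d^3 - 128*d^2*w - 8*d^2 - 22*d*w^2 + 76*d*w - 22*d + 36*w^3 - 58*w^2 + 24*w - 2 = 120*d^3 + d^2*(22 - 128*w) + d*(-22*w^2 + 29*w - 9) + 36*w^3 - 40*w^2 + 13*w - 1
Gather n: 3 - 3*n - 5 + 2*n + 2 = -n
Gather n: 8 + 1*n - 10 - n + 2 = 0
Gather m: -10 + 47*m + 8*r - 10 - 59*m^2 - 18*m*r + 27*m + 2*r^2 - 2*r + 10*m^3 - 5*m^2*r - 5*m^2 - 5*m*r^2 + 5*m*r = 10*m^3 + m^2*(-5*r - 64) + m*(-5*r^2 - 13*r + 74) + 2*r^2 + 6*r - 20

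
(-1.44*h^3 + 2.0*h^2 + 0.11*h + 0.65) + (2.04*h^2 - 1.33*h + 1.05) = -1.44*h^3 + 4.04*h^2 - 1.22*h + 1.7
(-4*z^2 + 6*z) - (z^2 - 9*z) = -5*z^2 + 15*z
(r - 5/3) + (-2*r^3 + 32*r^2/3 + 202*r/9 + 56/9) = -2*r^3 + 32*r^2/3 + 211*r/9 + 41/9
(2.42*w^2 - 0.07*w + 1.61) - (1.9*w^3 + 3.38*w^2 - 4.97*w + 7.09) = -1.9*w^3 - 0.96*w^2 + 4.9*w - 5.48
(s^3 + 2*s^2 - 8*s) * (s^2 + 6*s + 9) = s^5 + 8*s^4 + 13*s^3 - 30*s^2 - 72*s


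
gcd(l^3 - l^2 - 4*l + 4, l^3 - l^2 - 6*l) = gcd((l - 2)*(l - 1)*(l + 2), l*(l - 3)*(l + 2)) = l + 2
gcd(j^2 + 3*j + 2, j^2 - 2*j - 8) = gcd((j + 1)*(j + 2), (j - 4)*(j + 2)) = j + 2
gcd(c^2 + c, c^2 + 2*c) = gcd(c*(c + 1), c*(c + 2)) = c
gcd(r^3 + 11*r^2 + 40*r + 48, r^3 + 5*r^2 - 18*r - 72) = r + 3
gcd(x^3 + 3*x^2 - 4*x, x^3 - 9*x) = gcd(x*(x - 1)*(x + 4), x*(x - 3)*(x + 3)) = x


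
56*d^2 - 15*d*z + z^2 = (-8*d + z)*(-7*d + z)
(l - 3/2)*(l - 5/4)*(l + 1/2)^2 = l^4 - 7*l^3/4 - 5*l^2/8 + 19*l/16 + 15/32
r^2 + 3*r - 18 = (r - 3)*(r + 6)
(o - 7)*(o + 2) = o^2 - 5*o - 14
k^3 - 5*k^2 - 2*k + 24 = (k - 4)*(k - 3)*(k + 2)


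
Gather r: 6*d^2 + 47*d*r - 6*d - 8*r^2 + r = 6*d^2 - 6*d - 8*r^2 + r*(47*d + 1)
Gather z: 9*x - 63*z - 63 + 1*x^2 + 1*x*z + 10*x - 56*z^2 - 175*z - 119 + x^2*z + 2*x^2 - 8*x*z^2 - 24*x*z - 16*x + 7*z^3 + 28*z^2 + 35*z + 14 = 3*x^2 + 3*x + 7*z^3 + z^2*(-8*x - 28) + z*(x^2 - 23*x - 203) - 168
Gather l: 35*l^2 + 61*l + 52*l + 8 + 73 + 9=35*l^2 + 113*l + 90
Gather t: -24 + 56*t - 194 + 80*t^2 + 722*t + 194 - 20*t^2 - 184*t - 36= 60*t^2 + 594*t - 60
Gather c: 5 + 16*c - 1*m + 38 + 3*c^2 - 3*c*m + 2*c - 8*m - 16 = 3*c^2 + c*(18 - 3*m) - 9*m + 27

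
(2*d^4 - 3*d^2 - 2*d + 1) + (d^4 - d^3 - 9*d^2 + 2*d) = 3*d^4 - d^3 - 12*d^2 + 1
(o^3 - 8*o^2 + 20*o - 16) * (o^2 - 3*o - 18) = o^5 - 11*o^4 + 26*o^3 + 68*o^2 - 312*o + 288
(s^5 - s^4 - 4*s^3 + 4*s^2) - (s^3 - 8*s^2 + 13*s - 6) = s^5 - s^4 - 5*s^3 + 12*s^2 - 13*s + 6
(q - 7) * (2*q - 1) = 2*q^2 - 15*q + 7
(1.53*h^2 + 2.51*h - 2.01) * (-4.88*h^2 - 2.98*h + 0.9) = -7.4664*h^4 - 16.8082*h^3 + 3.706*h^2 + 8.2488*h - 1.809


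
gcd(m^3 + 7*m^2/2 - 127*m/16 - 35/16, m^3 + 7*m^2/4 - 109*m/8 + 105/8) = m^2 + 13*m/4 - 35/4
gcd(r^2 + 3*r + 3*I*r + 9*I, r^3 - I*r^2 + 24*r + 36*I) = r + 3*I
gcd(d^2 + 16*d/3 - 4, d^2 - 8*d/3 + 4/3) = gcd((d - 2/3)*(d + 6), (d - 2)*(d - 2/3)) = d - 2/3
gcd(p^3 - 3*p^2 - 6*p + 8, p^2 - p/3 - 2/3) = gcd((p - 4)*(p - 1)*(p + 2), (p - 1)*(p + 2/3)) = p - 1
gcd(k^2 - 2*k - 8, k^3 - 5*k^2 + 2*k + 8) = k - 4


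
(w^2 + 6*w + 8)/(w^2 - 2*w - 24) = (w + 2)/(w - 6)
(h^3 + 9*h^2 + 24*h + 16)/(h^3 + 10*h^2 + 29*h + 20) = (h + 4)/(h + 5)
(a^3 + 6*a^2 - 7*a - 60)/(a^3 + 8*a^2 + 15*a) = (a^2 + a - 12)/(a*(a + 3))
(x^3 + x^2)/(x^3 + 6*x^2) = (x + 1)/(x + 6)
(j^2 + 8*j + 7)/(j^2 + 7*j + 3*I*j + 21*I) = (j + 1)/(j + 3*I)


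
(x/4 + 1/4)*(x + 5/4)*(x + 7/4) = x^3/4 + x^2 + 83*x/64 + 35/64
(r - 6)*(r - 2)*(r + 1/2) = r^3 - 15*r^2/2 + 8*r + 6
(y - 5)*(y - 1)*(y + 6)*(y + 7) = y^4 + 7*y^3 - 31*y^2 - 187*y + 210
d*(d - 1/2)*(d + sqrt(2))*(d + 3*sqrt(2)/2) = d^4 - d^3/2 + 5*sqrt(2)*d^3/2 - 5*sqrt(2)*d^2/4 + 3*d^2 - 3*d/2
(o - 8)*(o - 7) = o^2 - 15*o + 56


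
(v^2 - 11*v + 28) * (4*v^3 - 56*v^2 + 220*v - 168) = 4*v^5 - 100*v^4 + 948*v^3 - 4156*v^2 + 8008*v - 4704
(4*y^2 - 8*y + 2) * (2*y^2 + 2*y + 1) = 8*y^4 - 8*y^3 - 8*y^2 - 4*y + 2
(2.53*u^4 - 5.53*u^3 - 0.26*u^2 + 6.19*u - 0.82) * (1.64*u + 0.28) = 4.1492*u^5 - 8.3608*u^4 - 1.9748*u^3 + 10.0788*u^2 + 0.388400000000001*u - 0.2296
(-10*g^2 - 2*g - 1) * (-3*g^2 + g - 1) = 30*g^4 - 4*g^3 + 11*g^2 + g + 1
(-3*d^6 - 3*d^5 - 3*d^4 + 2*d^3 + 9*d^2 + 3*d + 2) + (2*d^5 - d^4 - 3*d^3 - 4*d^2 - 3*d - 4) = -3*d^6 - d^5 - 4*d^4 - d^3 + 5*d^2 - 2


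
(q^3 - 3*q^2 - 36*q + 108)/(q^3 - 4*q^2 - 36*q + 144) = (q - 3)/(q - 4)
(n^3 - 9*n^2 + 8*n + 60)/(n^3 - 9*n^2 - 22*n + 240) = (n^2 - 3*n - 10)/(n^2 - 3*n - 40)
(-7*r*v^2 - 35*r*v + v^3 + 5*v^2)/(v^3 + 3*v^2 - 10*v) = (-7*r + v)/(v - 2)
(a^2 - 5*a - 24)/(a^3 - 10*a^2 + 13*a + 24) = (a + 3)/(a^2 - 2*a - 3)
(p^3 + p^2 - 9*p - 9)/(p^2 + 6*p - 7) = (p^3 + p^2 - 9*p - 9)/(p^2 + 6*p - 7)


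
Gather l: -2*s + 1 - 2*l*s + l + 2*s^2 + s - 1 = l*(1 - 2*s) + 2*s^2 - s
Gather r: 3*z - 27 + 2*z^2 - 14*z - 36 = 2*z^2 - 11*z - 63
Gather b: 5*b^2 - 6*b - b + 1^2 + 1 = 5*b^2 - 7*b + 2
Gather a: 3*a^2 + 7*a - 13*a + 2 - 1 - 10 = 3*a^2 - 6*a - 9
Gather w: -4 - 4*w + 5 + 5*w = w + 1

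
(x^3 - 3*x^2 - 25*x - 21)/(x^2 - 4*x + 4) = (x^3 - 3*x^2 - 25*x - 21)/(x^2 - 4*x + 4)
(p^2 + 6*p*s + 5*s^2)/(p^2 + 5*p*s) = (p + s)/p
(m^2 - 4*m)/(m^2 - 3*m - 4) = m/(m + 1)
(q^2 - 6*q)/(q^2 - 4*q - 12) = q/(q + 2)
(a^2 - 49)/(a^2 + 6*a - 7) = (a - 7)/(a - 1)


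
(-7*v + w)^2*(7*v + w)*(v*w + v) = 343*v^4*w + 343*v^4 - 49*v^3*w^2 - 49*v^3*w - 7*v^2*w^3 - 7*v^2*w^2 + v*w^4 + v*w^3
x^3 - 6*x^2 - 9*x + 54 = (x - 6)*(x - 3)*(x + 3)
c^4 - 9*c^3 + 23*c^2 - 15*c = c*(c - 5)*(c - 3)*(c - 1)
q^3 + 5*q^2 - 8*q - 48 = (q - 3)*(q + 4)^2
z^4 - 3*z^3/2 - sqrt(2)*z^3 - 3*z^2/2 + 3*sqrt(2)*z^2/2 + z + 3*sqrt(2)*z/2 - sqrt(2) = (z - 2)*(z - 1/2)*(z + 1)*(z - sqrt(2))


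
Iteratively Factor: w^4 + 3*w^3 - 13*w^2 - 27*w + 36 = (w - 3)*(w^3 + 6*w^2 + 5*w - 12) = (w - 3)*(w + 4)*(w^2 + 2*w - 3) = (w - 3)*(w + 3)*(w + 4)*(w - 1)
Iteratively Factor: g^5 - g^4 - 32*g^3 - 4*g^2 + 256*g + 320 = (g - 4)*(g^4 + 3*g^3 - 20*g^2 - 84*g - 80) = (g - 4)*(g + 4)*(g^3 - g^2 - 16*g - 20) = (g - 4)*(g + 2)*(g + 4)*(g^2 - 3*g - 10) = (g - 4)*(g + 2)^2*(g + 4)*(g - 5)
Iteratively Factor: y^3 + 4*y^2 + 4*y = (y)*(y^2 + 4*y + 4) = y*(y + 2)*(y + 2)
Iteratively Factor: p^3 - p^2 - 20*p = (p)*(p^2 - p - 20) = p*(p - 5)*(p + 4)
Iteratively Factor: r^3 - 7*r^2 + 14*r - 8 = (r - 2)*(r^2 - 5*r + 4) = (r - 2)*(r - 1)*(r - 4)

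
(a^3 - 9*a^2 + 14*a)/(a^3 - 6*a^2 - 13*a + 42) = a/(a + 3)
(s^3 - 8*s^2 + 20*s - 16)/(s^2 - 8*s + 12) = (s^2 - 6*s + 8)/(s - 6)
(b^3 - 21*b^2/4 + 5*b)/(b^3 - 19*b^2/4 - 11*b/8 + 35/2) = 2*b*(4*b - 5)/(8*b^2 - 6*b - 35)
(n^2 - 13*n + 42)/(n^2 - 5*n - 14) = (n - 6)/(n + 2)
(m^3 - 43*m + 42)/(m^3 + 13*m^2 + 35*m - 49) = (m - 6)/(m + 7)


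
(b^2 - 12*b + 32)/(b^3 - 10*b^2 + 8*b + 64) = 1/(b + 2)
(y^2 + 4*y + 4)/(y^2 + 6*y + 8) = (y + 2)/(y + 4)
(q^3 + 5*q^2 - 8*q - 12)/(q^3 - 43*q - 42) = (q - 2)/(q - 7)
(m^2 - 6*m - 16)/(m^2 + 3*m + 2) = (m - 8)/(m + 1)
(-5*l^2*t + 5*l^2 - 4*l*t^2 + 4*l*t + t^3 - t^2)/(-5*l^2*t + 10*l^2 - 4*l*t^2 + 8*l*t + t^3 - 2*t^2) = (t - 1)/(t - 2)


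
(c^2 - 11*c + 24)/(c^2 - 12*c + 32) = (c - 3)/(c - 4)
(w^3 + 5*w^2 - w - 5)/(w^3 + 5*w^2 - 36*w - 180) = (w^2 - 1)/(w^2 - 36)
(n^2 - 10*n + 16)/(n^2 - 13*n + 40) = (n - 2)/(n - 5)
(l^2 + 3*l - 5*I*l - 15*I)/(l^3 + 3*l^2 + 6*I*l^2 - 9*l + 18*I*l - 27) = (l - 5*I)/(l^2 + 6*I*l - 9)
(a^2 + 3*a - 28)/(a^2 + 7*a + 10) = (a^2 + 3*a - 28)/(a^2 + 7*a + 10)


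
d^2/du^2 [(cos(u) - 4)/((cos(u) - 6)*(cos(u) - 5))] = (5*(1 - cos(u)^2)^2 - cos(u)^5 + 50*cos(u)^3 - 340*cos(u)^2 + 504*cos(u) - 73)/((cos(u) - 6)^3*(cos(u) - 5)^3)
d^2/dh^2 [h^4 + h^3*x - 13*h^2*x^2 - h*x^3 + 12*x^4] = 12*h^2 + 6*h*x - 26*x^2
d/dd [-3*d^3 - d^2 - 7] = d*(-9*d - 2)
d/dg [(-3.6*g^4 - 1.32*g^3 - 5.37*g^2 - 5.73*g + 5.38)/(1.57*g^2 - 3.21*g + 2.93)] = (-11.304*g^5 + 32.5956*g^4 - 33.7176*g^3 + 14.631*g^2 - 48.3614*g + 0.480899999999998)/(2.4649*g^4 - 10.0794*g^3 + 19.5043*g^2 - 18.8106*g + 8.5849)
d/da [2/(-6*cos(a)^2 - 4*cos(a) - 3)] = -8*(3*cos(a) + 1)*sin(a)/(6*cos(a)^2 + 4*cos(a) + 3)^2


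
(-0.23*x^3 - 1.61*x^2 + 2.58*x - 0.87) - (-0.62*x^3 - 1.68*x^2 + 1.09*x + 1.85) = 0.39*x^3 + 0.0699999999999998*x^2 + 1.49*x - 2.72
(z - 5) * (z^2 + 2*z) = z^3 - 3*z^2 - 10*z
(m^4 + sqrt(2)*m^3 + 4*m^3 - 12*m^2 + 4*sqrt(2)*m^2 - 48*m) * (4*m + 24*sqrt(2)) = 4*m^5 + 16*m^4 + 28*sqrt(2)*m^4 + 112*sqrt(2)*m^3 - 288*sqrt(2)*m^2 - 1152*sqrt(2)*m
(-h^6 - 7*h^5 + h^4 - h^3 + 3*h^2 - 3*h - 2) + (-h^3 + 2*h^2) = -h^6 - 7*h^5 + h^4 - 2*h^3 + 5*h^2 - 3*h - 2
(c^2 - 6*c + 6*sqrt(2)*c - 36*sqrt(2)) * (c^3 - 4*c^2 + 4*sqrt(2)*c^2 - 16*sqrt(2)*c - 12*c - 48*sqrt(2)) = c^5 - 10*c^4 + 10*sqrt(2)*c^4 - 100*sqrt(2)*c^3 + 60*c^3 - 408*c^2 + 120*sqrt(2)*c^2 + 576*c + 720*sqrt(2)*c + 3456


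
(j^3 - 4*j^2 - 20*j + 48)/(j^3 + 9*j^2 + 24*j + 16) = (j^2 - 8*j + 12)/(j^2 + 5*j + 4)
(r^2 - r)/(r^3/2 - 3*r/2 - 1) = 2*r*(1 - r)/(-r^3 + 3*r + 2)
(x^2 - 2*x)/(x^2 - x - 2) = x/(x + 1)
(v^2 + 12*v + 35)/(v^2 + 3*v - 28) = (v + 5)/(v - 4)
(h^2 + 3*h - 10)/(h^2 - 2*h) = (h + 5)/h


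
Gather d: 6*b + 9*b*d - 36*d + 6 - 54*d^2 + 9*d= 6*b - 54*d^2 + d*(9*b - 27) + 6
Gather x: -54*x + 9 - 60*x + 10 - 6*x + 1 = 20 - 120*x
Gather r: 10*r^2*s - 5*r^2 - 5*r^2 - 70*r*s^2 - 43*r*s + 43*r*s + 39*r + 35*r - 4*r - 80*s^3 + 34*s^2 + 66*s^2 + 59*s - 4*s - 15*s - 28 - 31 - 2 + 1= r^2*(10*s - 10) + r*(70 - 70*s^2) - 80*s^3 + 100*s^2 + 40*s - 60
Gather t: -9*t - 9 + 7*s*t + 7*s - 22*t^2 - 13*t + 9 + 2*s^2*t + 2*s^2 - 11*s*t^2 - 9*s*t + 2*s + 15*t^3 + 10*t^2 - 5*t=2*s^2 + 9*s + 15*t^3 + t^2*(-11*s - 12) + t*(2*s^2 - 2*s - 27)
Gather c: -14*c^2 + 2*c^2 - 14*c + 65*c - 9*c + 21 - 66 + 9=-12*c^2 + 42*c - 36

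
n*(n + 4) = n^2 + 4*n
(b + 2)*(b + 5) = b^2 + 7*b + 10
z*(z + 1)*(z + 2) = z^3 + 3*z^2 + 2*z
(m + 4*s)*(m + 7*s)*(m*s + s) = m^3*s + 11*m^2*s^2 + m^2*s + 28*m*s^3 + 11*m*s^2 + 28*s^3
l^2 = l^2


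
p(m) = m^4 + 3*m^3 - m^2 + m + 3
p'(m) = 4*m^3 + 9*m^2 - 2*m + 1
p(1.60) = 20.88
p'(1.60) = 37.22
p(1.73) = 26.23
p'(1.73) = 45.19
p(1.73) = 26.23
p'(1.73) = 45.19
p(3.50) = 272.94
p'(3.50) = 275.75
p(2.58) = 94.75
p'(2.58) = 124.44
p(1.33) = 12.75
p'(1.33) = 23.67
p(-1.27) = -3.43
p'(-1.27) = 9.86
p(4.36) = 598.36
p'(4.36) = 494.89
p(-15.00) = 40263.00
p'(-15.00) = -11444.00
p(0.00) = 3.00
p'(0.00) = 1.00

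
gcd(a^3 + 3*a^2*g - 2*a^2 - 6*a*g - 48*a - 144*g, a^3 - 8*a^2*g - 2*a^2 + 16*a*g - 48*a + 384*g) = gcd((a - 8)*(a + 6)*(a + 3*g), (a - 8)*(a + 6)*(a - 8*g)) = a^2 - 2*a - 48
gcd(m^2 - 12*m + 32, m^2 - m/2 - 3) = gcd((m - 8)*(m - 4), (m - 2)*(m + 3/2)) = 1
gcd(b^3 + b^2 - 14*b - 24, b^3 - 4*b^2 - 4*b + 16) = b^2 - 2*b - 8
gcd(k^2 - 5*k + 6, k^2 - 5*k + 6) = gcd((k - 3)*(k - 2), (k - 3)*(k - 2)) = k^2 - 5*k + 6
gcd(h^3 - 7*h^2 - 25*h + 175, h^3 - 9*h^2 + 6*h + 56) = h - 7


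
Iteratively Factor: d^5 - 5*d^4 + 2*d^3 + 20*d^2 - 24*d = (d - 3)*(d^4 - 2*d^3 - 4*d^2 + 8*d) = d*(d - 3)*(d^3 - 2*d^2 - 4*d + 8) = d*(d - 3)*(d - 2)*(d^2 - 4) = d*(d - 3)*(d - 2)*(d + 2)*(d - 2)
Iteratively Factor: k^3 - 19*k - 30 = (k + 2)*(k^2 - 2*k - 15) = (k - 5)*(k + 2)*(k + 3)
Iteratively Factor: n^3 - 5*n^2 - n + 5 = (n - 5)*(n^2 - 1) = (n - 5)*(n + 1)*(n - 1)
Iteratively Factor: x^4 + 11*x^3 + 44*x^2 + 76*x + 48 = (x + 2)*(x^3 + 9*x^2 + 26*x + 24) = (x + 2)^2*(x^2 + 7*x + 12) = (x + 2)^2*(x + 4)*(x + 3)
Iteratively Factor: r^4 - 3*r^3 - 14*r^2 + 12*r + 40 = (r - 2)*(r^3 - r^2 - 16*r - 20) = (r - 5)*(r - 2)*(r^2 + 4*r + 4) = (r - 5)*(r - 2)*(r + 2)*(r + 2)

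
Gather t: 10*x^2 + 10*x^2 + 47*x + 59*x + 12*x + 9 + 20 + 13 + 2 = 20*x^2 + 118*x + 44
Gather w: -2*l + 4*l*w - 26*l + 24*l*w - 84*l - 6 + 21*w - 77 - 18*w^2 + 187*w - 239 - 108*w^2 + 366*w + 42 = -112*l - 126*w^2 + w*(28*l + 574) - 280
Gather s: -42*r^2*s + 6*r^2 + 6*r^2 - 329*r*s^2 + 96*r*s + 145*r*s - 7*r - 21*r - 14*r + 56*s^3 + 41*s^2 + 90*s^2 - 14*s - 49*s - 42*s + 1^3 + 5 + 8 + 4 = 12*r^2 - 42*r + 56*s^3 + s^2*(131 - 329*r) + s*(-42*r^2 + 241*r - 105) + 18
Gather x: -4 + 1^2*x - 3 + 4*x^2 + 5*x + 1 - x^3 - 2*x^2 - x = -x^3 + 2*x^2 + 5*x - 6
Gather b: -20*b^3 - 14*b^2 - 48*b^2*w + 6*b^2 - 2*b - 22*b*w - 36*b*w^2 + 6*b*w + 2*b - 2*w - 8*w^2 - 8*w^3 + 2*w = -20*b^3 + b^2*(-48*w - 8) + b*(-36*w^2 - 16*w) - 8*w^3 - 8*w^2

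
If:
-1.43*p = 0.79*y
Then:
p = -0.552447552447552*y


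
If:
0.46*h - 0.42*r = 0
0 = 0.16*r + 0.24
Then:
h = -1.37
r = -1.50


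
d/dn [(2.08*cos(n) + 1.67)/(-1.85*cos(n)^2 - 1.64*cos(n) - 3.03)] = (-3.848*cos(n)^2 - 6.179*cos(n) + 3.5636)*sin(n)/(3.4225*cos(n)^4 + 6.068*cos(n)^3 + 13.9006*cos(n)^2 + 9.9384*cos(n) + 9.1809)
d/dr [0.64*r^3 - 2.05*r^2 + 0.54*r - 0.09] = 1.92*r^2 - 4.1*r + 0.54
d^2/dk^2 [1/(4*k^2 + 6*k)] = (-2*k*(2*k + 3) + (4*k + 3)^2)/(k^3*(2*k + 3)^3)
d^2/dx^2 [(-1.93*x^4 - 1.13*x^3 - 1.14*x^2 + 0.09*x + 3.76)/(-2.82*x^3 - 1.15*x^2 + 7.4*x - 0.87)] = (96.4576219999997*x^6 + 10.234572*x^5 + 394.612098*x^4 - 296.155604*x^3 + 410.632896*x^2 + 253.006356*x - 403.704548)/(22.425768*x^9 + 27.43578*x^8 - 165.35493*x^7 - 121.712561*x^6 + 450.83856*x^5 + 83.442765*x^4 - 443.242826*x^3 + 145.534905*x^2 - 16.80318*x + 0.658503)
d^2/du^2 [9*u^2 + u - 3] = 18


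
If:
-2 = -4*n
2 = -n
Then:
No Solution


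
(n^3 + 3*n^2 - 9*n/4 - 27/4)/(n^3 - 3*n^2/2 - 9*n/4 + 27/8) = 2*(n + 3)/(2*n - 3)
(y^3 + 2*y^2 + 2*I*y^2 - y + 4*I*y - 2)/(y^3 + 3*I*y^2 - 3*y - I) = (y + 2)/(y + I)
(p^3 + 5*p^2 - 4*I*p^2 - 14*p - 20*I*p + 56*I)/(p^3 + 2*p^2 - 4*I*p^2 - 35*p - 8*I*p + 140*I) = (p - 2)/(p - 5)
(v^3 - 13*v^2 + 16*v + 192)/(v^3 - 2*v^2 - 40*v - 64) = (v^2 - 5*v - 24)/(v^2 + 6*v + 8)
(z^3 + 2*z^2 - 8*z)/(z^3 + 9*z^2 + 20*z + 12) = z*(z^2 + 2*z - 8)/(z^3 + 9*z^2 + 20*z + 12)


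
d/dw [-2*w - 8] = -2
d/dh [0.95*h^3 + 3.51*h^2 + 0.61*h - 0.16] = 2.85*h^2 + 7.02*h + 0.61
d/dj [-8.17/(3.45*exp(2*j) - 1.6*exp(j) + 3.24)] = (56.373*exp(j) - 13.072)*exp(j)/(3.45*exp(2*j) - 1.6*exp(j) + 3.24)^2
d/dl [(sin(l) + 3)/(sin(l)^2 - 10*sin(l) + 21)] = (-6*sin(l) + cos(l)^2 + 50)*cos(l)/(sin(l)^2 - 10*sin(l) + 21)^2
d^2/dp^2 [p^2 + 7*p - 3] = 2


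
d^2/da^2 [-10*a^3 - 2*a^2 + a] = -60*a - 4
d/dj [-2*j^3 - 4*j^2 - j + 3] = -6*j^2 - 8*j - 1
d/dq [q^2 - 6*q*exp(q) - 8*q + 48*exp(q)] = -6*q*exp(q) + 2*q + 42*exp(q) - 8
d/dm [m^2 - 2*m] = 2*m - 2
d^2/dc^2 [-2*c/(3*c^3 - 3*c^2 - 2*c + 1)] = 4*(-c*(-9*c^2 + 6*c + 2)^2 + (9*c^2 + 3*c*(3*c - 1) - 6*c - 2)*(3*c^3 - 3*c^2 - 2*c + 1))/(3*c^3 - 3*c^2 - 2*c + 1)^3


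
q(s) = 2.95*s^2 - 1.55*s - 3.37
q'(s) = 5.9*s - 1.55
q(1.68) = 2.35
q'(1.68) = 8.36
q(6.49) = 110.82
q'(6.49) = 36.74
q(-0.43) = -2.16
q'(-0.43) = -4.09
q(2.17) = 7.16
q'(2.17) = 11.25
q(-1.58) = 6.44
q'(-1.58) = -10.87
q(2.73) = 14.38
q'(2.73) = 14.56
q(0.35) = -3.55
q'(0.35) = 0.52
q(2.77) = 14.97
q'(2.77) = 14.79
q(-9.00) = 249.53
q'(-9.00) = -54.65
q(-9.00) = 249.53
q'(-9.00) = -54.65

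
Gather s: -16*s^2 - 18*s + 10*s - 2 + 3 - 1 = -16*s^2 - 8*s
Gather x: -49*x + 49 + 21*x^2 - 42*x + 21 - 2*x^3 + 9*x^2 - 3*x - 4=-2*x^3 + 30*x^2 - 94*x + 66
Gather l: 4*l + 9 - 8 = 4*l + 1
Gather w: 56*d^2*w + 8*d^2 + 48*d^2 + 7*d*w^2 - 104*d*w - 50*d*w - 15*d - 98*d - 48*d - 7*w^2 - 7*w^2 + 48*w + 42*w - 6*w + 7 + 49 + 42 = 56*d^2 - 161*d + w^2*(7*d - 14) + w*(56*d^2 - 154*d + 84) + 98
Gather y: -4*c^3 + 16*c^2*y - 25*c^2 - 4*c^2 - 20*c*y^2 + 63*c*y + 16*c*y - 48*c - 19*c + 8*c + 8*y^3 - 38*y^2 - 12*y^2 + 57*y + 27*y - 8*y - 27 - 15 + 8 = -4*c^3 - 29*c^2 - 59*c + 8*y^3 + y^2*(-20*c - 50) + y*(16*c^2 + 79*c + 76) - 34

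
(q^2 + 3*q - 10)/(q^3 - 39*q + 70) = (q + 5)/(q^2 + 2*q - 35)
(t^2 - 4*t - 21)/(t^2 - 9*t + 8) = (t^2 - 4*t - 21)/(t^2 - 9*t + 8)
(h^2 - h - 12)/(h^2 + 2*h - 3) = (h - 4)/(h - 1)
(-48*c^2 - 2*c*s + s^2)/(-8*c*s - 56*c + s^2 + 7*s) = (6*c + s)/(s + 7)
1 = 1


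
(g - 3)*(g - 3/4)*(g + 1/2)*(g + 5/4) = g^4 - 2*g^3 - 59*g^2/16 + 51*g/32 + 45/32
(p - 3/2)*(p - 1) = p^2 - 5*p/2 + 3/2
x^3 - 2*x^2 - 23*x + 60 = (x - 4)*(x - 3)*(x + 5)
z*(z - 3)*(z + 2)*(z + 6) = z^4 + 5*z^3 - 12*z^2 - 36*z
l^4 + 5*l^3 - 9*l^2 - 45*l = l*(l - 3)*(l + 3)*(l + 5)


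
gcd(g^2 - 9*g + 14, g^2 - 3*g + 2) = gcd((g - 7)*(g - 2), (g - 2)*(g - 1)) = g - 2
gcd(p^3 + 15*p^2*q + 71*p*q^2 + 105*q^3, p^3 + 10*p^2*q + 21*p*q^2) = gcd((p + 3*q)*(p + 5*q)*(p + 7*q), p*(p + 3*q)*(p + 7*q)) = p^2 + 10*p*q + 21*q^2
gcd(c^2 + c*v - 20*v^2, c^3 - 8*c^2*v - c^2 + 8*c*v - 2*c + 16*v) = 1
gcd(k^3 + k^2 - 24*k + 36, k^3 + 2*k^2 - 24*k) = k + 6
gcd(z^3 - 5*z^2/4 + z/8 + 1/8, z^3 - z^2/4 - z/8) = z^2 - z/4 - 1/8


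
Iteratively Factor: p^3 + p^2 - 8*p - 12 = (p - 3)*(p^2 + 4*p + 4) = (p - 3)*(p + 2)*(p + 2)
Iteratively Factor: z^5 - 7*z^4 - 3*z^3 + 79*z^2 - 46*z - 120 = (z + 3)*(z^4 - 10*z^3 + 27*z^2 - 2*z - 40) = (z - 2)*(z + 3)*(z^3 - 8*z^2 + 11*z + 20) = (z - 5)*(z - 2)*(z + 3)*(z^2 - 3*z - 4) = (z - 5)*(z - 4)*(z - 2)*(z + 3)*(z + 1)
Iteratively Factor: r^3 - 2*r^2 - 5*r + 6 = (r - 1)*(r^2 - r - 6) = (r - 1)*(r + 2)*(r - 3)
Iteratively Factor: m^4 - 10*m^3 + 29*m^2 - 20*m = (m)*(m^3 - 10*m^2 + 29*m - 20) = m*(m - 1)*(m^2 - 9*m + 20) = m*(m - 4)*(m - 1)*(m - 5)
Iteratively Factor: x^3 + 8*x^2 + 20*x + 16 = (x + 2)*(x^2 + 6*x + 8) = (x + 2)*(x + 4)*(x + 2)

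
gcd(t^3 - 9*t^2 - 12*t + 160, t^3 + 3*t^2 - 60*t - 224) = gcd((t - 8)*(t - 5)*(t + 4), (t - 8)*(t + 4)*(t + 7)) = t^2 - 4*t - 32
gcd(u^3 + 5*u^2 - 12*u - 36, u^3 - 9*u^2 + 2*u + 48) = u^2 - u - 6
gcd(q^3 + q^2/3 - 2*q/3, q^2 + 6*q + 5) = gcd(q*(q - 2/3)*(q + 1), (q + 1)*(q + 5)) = q + 1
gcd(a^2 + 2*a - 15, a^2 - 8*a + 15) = a - 3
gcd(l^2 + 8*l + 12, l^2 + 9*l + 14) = l + 2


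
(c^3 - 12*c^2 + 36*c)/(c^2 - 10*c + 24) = c*(c - 6)/(c - 4)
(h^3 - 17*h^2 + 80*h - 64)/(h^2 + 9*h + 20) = (h^3 - 17*h^2 + 80*h - 64)/(h^2 + 9*h + 20)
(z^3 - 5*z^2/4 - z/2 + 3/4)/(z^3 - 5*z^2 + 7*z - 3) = (z + 3/4)/(z - 3)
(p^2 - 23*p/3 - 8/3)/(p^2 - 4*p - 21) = (-3*p^2 + 23*p + 8)/(3*(-p^2 + 4*p + 21))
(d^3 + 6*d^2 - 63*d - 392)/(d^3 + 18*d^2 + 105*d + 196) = (d - 8)/(d + 4)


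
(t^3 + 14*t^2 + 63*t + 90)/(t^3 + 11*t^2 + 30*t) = (t + 3)/t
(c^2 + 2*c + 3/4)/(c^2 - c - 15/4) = (2*c + 1)/(2*c - 5)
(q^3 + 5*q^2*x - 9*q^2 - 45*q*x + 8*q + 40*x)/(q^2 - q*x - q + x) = (-q^2 - 5*q*x + 8*q + 40*x)/(-q + x)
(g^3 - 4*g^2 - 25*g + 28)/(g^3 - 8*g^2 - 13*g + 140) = (g - 1)/(g - 5)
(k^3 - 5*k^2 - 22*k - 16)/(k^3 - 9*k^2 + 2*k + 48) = (k + 1)/(k - 3)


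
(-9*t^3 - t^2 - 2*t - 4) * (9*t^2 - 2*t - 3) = -81*t^5 + 9*t^4 + 11*t^3 - 29*t^2 + 14*t + 12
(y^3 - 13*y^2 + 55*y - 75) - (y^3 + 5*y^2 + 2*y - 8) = -18*y^2 + 53*y - 67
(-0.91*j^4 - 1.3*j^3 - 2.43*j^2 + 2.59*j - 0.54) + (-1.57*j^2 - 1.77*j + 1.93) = -0.91*j^4 - 1.3*j^3 - 4.0*j^2 + 0.82*j + 1.39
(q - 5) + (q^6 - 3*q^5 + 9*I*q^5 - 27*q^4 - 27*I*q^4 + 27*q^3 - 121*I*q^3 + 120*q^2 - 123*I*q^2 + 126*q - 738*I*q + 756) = q^6 - 3*q^5 + 9*I*q^5 - 27*q^4 - 27*I*q^4 + 27*q^3 - 121*I*q^3 + 120*q^2 - 123*I*q^2 + 127*q - 738*I*q + 751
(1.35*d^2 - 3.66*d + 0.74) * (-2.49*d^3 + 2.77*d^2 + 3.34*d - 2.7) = -3.3615*d^5 + 12.8529*d^4 - 7.4718*d^3 - 13.8196*d^2 + 12.3536*d - 1.998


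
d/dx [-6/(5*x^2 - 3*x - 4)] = 6*(10*x - 3)/(-5*x^2 + 3*x + 4)^2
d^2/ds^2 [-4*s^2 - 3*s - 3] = -8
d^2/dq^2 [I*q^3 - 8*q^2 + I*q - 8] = 6*I*q - 16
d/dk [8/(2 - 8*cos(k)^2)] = -32*sin(k)*cos(k)/(4*cos(k)^2 - 1)^2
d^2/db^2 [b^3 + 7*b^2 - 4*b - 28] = 6*b + 14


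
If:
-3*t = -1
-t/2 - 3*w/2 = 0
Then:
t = 1/3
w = -1/9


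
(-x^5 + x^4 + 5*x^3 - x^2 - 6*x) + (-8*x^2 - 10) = -x^5 + x^4 + 5*x^3 - 9*x^2 - 6*x - 10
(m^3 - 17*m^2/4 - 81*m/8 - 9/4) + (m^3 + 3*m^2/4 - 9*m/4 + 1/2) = 2*m^3 - 7*m^2/2 - 99*m/8 - 7/4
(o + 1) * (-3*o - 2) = -3*o^2 - 5*o - 2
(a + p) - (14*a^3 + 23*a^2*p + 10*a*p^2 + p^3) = -14*a^3 - 23*a^2*p - 10*a*p^2 + a - p^3 + p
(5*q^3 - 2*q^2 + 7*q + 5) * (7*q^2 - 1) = 35*q^5 - 14*q^4 + 44*q^3 + 37*q^2 - 7*q - 5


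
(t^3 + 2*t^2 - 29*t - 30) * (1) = t^3 + 2*t^2 - 29*t - 30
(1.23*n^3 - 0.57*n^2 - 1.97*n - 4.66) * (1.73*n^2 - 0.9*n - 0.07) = 2.1279*n^5 - 2.0931*n^4 - 2.9812*n^3 - 6.2489*n^2 + 4.3319*n + 0.3262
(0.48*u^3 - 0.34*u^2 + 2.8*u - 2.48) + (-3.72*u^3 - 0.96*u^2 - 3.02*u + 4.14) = -3.24*u^3 - 1.3*u^2 - 0.22*u + 1.66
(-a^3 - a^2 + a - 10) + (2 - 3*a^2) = -a^3 - 4*a^2 + a - 8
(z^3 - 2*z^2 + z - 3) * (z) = z^4 - 2*z^3 + z^2 - 3*z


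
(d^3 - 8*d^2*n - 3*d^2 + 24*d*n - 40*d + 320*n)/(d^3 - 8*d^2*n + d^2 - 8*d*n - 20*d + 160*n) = (d - 8)/(d - 4)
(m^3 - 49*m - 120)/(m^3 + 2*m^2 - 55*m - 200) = (m + 3)/(m + 5)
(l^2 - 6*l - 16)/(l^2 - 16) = (l^2 - 6*l - 16)/(l^2 - 16)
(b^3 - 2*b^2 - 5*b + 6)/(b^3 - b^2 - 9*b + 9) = (b + 2)/(b + 3)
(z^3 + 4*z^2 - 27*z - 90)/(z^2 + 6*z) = z - 2 - 15/z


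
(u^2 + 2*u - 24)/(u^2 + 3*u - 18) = (u - 4)/(u - 3)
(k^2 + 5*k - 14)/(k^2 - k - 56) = (k - 2)/(k - 8)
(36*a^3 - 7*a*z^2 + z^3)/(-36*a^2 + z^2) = (-6*a^2 - a*z + z^2)/(6*a + z)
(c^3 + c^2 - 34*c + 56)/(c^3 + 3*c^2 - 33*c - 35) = (c^2 - 6*c + 8)/(c^2 - 4*c - 5)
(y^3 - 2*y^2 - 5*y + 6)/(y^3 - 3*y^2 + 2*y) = (y^2 - y - 6)/(y*(y - 2))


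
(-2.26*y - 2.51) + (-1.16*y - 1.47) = -3.42*y - 3.98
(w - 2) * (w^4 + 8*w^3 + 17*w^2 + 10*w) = w^5 + 6*w^4 + w^3 - 24*w^2 - 20*w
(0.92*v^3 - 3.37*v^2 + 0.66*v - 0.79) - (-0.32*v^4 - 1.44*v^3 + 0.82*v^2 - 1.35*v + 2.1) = 0.32*v^4 + 2.36*v^3 - 4.19*v^2 + 2.01*v - 2.89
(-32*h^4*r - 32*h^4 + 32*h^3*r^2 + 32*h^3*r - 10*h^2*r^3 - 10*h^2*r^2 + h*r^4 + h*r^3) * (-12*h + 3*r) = 384*h^5*r + 384*h^5 - 480*h^4*r^2 - 480*h^4*r + 216*h^3*r^3 + 216*h^3*r^2 - 42*h^2*r^4 - 42*h^2*r^3 + 3*h*r^5 + 3*h*r^4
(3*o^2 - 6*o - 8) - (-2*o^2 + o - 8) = 5*o^2 - 7*o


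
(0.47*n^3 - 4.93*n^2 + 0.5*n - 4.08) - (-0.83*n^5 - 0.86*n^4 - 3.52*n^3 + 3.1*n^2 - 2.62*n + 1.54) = 0.83*n^5 + 0.86*n^4 + 3.99*n^3 - 8.03*n^2 + 3.12*n - 5.62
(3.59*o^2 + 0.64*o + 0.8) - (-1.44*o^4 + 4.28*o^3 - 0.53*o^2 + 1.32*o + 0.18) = 1.44*o^4 - 4.28*o^3 + 4.12*o^2 - 0.68*o + 0.62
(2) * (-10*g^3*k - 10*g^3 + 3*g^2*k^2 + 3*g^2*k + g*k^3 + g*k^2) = -20*g^3*k - 20*g^3 + 6*g^2*k^2 + 6*g^2*k + 2*g*k^3 + 2*g*k^2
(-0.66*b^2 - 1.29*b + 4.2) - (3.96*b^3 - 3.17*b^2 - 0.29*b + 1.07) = -3.96*b^3 + 2.51*b^2 - 1.0*b + 3.13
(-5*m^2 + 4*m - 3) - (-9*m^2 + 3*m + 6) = 4*m^2 + m - 9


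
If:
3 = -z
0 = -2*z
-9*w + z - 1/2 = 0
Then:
No Solution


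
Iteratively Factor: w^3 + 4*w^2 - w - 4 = (w + 1)*(w^2 + 3*w - 4) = (w - 1)*(w + 1)*(w + 4)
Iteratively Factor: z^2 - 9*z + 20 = (z - 4)*(z - 5)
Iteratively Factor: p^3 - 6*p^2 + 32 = (p - 4)*(p^2 - 2*p - 8) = (p - 4)^2*(p + 2)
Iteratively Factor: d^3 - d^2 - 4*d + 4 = (d + 2)*(d^2 - 3*d + 2) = (d - 2)*(d + 2)*(d - 1)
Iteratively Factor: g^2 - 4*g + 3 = (g - 3)*(g - 1)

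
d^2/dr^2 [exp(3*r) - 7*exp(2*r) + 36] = (9*exp(r) - 28)*exp(2*r)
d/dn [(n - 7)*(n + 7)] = 2*n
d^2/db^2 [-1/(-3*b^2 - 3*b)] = 2*(-b*(b + 1) + (2*b + 1)^2)/(3*b^3*(b + 1)^3)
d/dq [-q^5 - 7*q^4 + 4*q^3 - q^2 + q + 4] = -5*q^4 - 28*q^3 + 12*q^2 - 2*q + 1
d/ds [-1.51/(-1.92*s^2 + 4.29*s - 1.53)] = (6.4779 - 5.7984*s)/(1.92*s^2 - 4.29*s + 1.53)^2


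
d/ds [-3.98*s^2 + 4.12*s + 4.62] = 4.12 - 7.96*s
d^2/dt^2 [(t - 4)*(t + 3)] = 2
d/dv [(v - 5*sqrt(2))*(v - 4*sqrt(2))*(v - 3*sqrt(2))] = 3*v^2 - 24*sqrt(2)*v + 94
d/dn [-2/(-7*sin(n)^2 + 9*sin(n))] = 2*(9 - 14*sin(n))*cos(n)/((7*sin(n) - 9)^2*sin(n)^2)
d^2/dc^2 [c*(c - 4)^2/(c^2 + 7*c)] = 242/(c^3 + 21*c^2 + 147*c + 343)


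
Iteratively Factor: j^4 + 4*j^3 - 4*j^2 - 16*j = (j)*(j^3 + 4*j^2 - 4*j - 16) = j*(j - 2)*(j^2 + 6*j + 8) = j*(j - 2)*(j + 2)*(j + 4)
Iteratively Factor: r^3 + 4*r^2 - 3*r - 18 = (r + 3)*(r^2 + r - 6) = (r - 2)*(r + 3)*(r + 3)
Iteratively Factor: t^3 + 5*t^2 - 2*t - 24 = (t + 4)*(t^2 + t - 6) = (t + 3)*(t + 4)*(t - 2)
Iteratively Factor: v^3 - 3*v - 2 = (v + 1)*(v^2 - v - 2) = (v - 2)*(v + 1)*(v + 1)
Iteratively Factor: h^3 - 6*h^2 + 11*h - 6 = (h - 1)*(h^2 - 5*h + 6) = (h - 2)*(h - 1)*(h - 3)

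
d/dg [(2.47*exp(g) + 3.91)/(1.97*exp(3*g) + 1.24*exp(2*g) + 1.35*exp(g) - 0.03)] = (-(2.47*exp(g) + 3.91)*(5.91*exp(2*g) + 2.48*exp(g) + 1.35) + 4.8659*exp(3*g) + 3.0628*exp(2*g) + 3.3345*exp(g) - 0.0741)*exp(g)/(1.97*exp(3*g) + 1.24*exp(2*g) + 1.35*exp(g) - 0.03)^2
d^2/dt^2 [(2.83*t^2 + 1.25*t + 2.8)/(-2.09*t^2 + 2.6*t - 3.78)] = (-41.67669*t^3 + 60.761316*t^2 + 150.5427*t - 99.057224)/(9.129329*t^6 - 34.07118*t^5 + 91.919454*t^4 - 140.81912*t^3 + 166.246668*t^2 - 111.44952*t + 54.010152)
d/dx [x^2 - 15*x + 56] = 2*x - 15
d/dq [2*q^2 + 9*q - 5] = 4*q + 9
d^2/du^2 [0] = 0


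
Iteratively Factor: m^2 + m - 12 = (m - 3)*(m + 4)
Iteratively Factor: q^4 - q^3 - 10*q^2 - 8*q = (q + 1)*(q^3 - 2*q^2 - 8*q) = (q - 4)*(q + 1)*(q^2 + 2*q) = (q - 4)*(q + 1)*(q + 2)*(q)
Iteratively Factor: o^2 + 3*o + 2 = (o + 1)*(o + 2)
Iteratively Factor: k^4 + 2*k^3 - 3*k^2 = (k)*(k^3 + 2*k^2 - 3*k) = k*(k - 1)*(k^2 + 3*k) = k*(k - 1)*(k + 3)*(k)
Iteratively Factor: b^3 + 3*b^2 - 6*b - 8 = (b - 2)*(b^2 + 5*b + 4) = (b - 2)*(b + 4)*(b + 1)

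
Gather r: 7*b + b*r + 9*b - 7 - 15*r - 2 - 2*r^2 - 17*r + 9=16*b - 2*r^2 + r*(b - 32)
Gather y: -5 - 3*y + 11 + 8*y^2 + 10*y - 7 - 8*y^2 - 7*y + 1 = 0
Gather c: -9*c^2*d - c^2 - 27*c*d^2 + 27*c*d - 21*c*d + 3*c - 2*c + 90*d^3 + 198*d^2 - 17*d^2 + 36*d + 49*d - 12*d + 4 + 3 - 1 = c^2*(-9*d - 1) + c*(-27*d^2 + 6*d + 1) + 90*d^3 + 181*d^2 + 73*d + 6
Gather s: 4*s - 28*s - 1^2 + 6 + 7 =12 - 24*s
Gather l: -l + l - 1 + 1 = 0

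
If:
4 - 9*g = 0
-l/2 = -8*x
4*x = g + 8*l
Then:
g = 4/9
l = -16/279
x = -1/279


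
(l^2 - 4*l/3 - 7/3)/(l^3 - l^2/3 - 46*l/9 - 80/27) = 9*(-3*l^2 + 4*l + 7)/(-27*l^3 + 9*l^2 + 138*l + 80)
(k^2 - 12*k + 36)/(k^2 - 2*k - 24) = (k - 6)/(k + 4)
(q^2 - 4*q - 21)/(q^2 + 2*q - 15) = (q^2 - 4*q - 21)/(q^2 + 2*q - 15)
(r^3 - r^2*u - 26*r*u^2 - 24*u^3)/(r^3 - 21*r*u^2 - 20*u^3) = (r - 6*u)/(r - 5*u)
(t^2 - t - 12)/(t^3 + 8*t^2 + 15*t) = (t - 4)/(t*(t + 5))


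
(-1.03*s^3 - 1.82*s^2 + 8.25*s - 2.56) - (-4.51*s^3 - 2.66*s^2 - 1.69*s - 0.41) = 3.48*s^3 + 0.84*s^2 + 9.94*s - 2.15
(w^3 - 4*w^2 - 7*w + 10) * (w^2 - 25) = w^5 - 4*w^4 - 32*w^3 + 110*w^2 + 175*w - 250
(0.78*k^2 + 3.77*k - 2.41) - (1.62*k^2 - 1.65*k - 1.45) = -0.84*k^2 + 5.42*k - 0.96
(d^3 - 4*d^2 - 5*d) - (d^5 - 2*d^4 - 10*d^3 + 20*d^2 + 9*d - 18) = -d^5 + 2*d^4 + 11*d^3 - 24*d^2 - 14*d + 18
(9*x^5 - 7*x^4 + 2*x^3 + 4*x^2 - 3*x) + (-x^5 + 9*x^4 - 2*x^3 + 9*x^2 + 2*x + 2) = 8*x^5 + 2*x^4 + 13*x^2 - x + 2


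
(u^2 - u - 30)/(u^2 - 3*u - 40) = (u - 6)/(u - 8)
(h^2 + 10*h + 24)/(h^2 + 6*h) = (h + 4)/h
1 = 1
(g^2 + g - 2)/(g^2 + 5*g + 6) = (g - 1)/(g + 3)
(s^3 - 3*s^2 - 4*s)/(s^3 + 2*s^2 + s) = (s - 4)/(s + 1)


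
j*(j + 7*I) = j^2 + 7*I*j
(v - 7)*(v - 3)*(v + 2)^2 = v^4 - 6*v^3 - 15*v^2 + 44*v + 84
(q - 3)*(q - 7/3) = q^2 - 16*q/3 + 7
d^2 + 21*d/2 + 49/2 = (d + 7/2)*(d + 7)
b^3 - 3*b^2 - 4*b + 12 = (b - 3)*(b - 2)*(b + 2)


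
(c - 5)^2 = c^2 - 10*c + 25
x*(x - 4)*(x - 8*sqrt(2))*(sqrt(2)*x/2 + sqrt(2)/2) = sqrt(2)*x^4/2 - 8*x^3 - 3*sqrt(2)*x^3/2 - 2*sqrt(2)*x^2 + 24*x^2 + 32*x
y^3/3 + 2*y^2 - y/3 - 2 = (y/3 + 1/3)*(y - 1)*(y + 6)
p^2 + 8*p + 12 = (p + 2)*(p + 6)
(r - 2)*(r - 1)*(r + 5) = r^3 + 2*r^2 - 13*r + 10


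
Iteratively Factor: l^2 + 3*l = (l)*(l + 3)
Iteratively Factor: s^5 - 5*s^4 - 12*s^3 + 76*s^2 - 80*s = (s - 2)*(s^4 - 3*s^3 - 18*s^2 + 40*s) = s*(s - 2)*(s^3 - 3*s^2 - 18*s + 40) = s*(s - 2)*(s + 4)*(s^2 - 7*s + 10) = s*(s - 2)^2*(s + 4)*(s - 5)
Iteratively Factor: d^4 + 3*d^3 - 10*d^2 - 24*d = (d - 3)*(d^3 + 6*d^2 + 8*d) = (d - 3)*(d + 4)*(d^2 + 2*d) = (d - 3)*(d + 2)*(d + 4)*(d)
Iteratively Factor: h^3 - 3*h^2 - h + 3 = (h + 1)*(h^2 - 4*h + 3) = (h - 1)*(h + 1)*(h - 3)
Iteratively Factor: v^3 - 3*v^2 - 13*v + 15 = (v + 3)*(v^2 - 6*v + 5) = (v - 5)*(v + 3)*(v - 1)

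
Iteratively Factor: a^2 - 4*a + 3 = (a - 3)*(a - 1)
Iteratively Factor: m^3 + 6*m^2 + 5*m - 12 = (m + 3)*(m^2 + 3*m - 4) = (m - 1)*(m + 3)*(m + 4)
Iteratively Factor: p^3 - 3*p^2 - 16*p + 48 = (p - 3)*(p^2 - 16) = (p - 4)*(p - 3)*(p + 4)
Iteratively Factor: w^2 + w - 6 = (w + 3)*(w - 2)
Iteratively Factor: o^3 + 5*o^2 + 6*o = (o + 3)*(o^2 + 2*o) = (o + 2)*(o + 3)*(o)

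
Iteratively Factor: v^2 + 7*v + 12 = (v + 3)*(v + 4)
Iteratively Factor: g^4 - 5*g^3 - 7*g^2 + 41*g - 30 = (g - 5)*(g^3 - 7*g + 6) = (g - 5)*(g - 2)*(g^2 + 2*g - 3) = (g - 5)*(g - 2)*(g - 1)*(g + 3)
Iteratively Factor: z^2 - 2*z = (z)*(z - 2)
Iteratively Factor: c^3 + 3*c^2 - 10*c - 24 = (c + 2)*(c^2 + c - 12) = (c + 2)*(c + 4)*(c - 3)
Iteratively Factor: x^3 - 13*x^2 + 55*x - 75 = (x - 5)*(x^2 - 8*x + 15) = (x - 5)*(x - 3)*(x - 5)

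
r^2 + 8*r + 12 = (r + 2)*(r + 6)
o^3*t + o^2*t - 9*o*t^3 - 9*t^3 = (o - 3*t)*(o + 3*t)*(o*t + t)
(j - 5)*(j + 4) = j^2 - j - 20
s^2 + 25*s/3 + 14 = (s + 7/3)*(s + 6)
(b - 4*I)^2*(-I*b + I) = -I*b^3 - 8*b^2 + I*b^2 + 8*b + 16*I*b - 16*I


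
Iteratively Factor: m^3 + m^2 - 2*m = (m)*(m^2 + m - 2) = m*(m + 2)*(m - 1)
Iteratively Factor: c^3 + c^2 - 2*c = (c)*(c^2 + c - 2) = c*(c - 1)*(c + 2)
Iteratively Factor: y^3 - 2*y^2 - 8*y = (y - 4)*(y^2 + 2*y) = y*(y - 4)*(y + 2)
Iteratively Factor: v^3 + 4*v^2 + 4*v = (v + 2)*(v^2 + 2*v) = v*(v + 2)*(v + 2)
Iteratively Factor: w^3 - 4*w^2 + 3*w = (w)*(w^2 - 4*w + 3) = w*(w - 3)*(w - 1)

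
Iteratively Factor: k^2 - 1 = (k + 1)*(k - 1)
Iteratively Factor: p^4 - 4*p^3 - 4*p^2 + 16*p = (p)*(p^3 - 4*p^2 - 4*p + 16) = p*(p - 2)*(p^2 - 2*p - 8) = p*(p - 4)*(p - 2)*(p + 2)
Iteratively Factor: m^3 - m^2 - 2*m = (m - 2)*(m^2 + m) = (m - 2)*(m + 1)*(m)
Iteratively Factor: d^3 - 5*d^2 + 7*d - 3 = (d - 3)*(d^2 - 2*d + 1) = (d - 3)*(d - 1)*(d - 1)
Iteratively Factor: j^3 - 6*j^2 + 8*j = (j - 2)*(j^2 - 4*j) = j*(j - 2)*(j - 4)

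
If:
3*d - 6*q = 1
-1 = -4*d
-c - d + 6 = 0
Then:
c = 23/4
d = 1/4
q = -1/24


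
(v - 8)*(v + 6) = v^2 - 2*v - 48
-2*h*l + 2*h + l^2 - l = (-2*h + l)*(l - 1)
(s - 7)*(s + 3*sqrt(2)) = s^2 - 7*s + 3*sqrt(2)*s - 21*sqrt(2)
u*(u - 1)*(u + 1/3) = u^3 - 2*u^2/3 - u/3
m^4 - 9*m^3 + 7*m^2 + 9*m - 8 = (m - 8)*(m - 1)^2*(m + 1)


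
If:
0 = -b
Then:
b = 0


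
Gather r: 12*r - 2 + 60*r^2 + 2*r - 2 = 60*r^2 + 14*r - 4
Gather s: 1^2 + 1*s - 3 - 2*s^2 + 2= -2*s^2 + s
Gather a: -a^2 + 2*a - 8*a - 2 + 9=-a^2 - 6*a + 7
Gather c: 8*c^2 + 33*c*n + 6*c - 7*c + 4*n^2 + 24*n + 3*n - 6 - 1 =8*c^2 + c*(33*n - 1) + 4*n^2 + 27*n - 7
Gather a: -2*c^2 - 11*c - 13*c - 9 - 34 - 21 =-2*c^2 - 24*c - 64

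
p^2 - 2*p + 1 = (p - 1)^2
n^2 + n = n*(n + 1)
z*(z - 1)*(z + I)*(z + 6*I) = z^4 - z^3 + 7*I*z^3 - 6*z^2 - 7*I*z^2 + 6*z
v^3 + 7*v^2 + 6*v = v*(v + 1)*(v + 6)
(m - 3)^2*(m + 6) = m^3 - 27*m + 54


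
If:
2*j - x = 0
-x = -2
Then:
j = 1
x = 2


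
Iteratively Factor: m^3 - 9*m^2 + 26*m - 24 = (m - 3)*(m^2 - 6*m + 8) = (m - 3)*(m - 2)*(m - 4)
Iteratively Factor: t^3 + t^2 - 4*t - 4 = (t + 1)*(t^2 - 4) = (t - 2)*(t + 1)*(t + 2)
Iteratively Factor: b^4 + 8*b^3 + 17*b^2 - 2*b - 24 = (b + 4)*(b^3 + 4*b^2 + b - 6) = (b + 3)*(b + 4)*(b^2 + b - 2) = (b + 2)*(b + 3)*(b + 4)*(b - 1)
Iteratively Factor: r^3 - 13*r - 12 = (r + 3)*(r^2 - 3*r - 4) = (r - 4)*(r + 3)*(r + 1)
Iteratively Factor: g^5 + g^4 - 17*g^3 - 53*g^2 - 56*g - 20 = (g + 2)*(g^4 - g^3 - 15*g^2 - 23*g - 10) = (g - 5)*(g + 2)*(g^3 + 4*g^2 + 5*g + 2) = (g - 5)*(g + 1)*(g + 2)*(g^2 + 3*g + 2) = (g - 5)*(g + 1)*(g + 2)^2*(g + 1)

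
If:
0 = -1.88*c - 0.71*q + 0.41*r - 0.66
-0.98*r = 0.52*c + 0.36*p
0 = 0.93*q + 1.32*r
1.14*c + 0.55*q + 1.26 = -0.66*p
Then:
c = 0.02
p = -1.36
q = -0.70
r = 0.49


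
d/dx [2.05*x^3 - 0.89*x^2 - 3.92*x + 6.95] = 6.15*x^2 - 1.78*x - 3.92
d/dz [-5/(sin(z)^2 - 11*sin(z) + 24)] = 5*(2*sin(z) - 11)*cos(z)/(sin(z)^2 - 11*sin(z) + 24)^2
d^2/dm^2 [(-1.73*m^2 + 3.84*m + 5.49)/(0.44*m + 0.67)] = -1.69153/(0.085184*m^3 + 0.389136*m^2 + 0.592548*m + 0.300763)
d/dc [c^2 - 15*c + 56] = 2*c - 15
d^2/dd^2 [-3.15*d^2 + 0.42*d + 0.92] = -6.30000000000000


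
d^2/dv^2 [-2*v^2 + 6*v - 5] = -4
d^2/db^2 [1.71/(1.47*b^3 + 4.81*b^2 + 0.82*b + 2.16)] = (-(15.0822*b + 16.4502)*(1.47*b^3 + 4.81*b^2 + 0.82*b + 2.16) + 1.71*(4.41*b^2 + 9.62*b + 0.82)*(8.82*b^2 + 19.24*b + 1.64))/(1.47*b^3 + 4.81*b^2 + 0.82*b + 2.16)^3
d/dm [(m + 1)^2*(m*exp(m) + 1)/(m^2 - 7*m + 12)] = (m + 1)*(-(m + 1)*(2*m - 7)*(m*exp(m) + 1) + (m^2 - 7*m + 12)*(2*m*exp(m) + (m + 1)^2*exp(m) + 2))/(m^2 - 7*m + 12)^2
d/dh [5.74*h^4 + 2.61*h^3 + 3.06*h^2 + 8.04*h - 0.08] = 22.96*h^3 + 7.83*h^2 + 6.12*h + 8.04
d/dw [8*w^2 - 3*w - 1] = 16*w - 3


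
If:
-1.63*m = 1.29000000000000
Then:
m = -0.79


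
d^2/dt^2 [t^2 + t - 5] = 2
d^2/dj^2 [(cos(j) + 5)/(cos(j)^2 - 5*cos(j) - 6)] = (9*sin(j)^4*cos(j) + 25*sin(j)^4 - 235*sin(j)^2 - 125*cos(j)/4 - 33*cos(3*j)/4 - cos(5*j)/2 - 40)/(sin(j)^2 + 5*cos(j) + 5)^3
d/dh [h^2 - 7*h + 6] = 2*h - 7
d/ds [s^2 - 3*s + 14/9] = 2*s - 3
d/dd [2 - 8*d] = -8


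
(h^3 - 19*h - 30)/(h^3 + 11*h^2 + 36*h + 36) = (h - 5)/(h + 6)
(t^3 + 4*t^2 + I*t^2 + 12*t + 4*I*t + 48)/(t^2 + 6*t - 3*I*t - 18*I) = (t^2 + 4*t*(1 + I) + 16*I)/(t + 6)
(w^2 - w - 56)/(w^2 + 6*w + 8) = (w^2 - w - 56)/(w^2 + 6*w + 8)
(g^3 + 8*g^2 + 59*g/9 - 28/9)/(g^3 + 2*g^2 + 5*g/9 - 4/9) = (g + 7)/(g + 1)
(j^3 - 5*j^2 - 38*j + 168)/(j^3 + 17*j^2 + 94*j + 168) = (j^2 - 11*j + 28)/(j^2 + 11*j + 28)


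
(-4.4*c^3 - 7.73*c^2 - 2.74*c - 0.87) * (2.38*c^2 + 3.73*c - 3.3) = -10.472*c^5 - 34.8094*c^4 - 20.8341*c^3 + 13.2182*c^2 + 5.7969*c + 2.871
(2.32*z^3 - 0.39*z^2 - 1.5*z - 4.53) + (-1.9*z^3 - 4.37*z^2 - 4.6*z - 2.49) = 0.42*z^3 - 4.76*z^2 - 6.1*z - 7.02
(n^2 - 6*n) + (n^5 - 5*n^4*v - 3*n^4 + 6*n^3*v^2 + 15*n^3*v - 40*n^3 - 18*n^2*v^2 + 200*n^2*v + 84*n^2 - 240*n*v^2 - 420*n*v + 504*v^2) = n^5 - 5*n^4*v - 3*n^4 + 6*n^3*v^2 + 15*n^3*v - 40*n^3 - 18*n^2*v^2 + 200*n^2*v + 85*n^2 - 240*n*v^2 - 420*n*v - 6*n + 504*v^2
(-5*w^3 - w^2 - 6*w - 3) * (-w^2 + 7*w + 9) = 5*w^5 - 34*w^4 - 46*w^3 - 48*w^2 - 75*w - 27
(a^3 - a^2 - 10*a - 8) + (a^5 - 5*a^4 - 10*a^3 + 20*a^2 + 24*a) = a^5 - 5*a^4 - 9*a^3 + 19*a^2 + 14*a - 8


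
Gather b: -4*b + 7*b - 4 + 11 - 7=3*b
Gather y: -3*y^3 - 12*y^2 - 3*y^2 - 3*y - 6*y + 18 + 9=-3*y^3 - 15*y^2 - 9*y + 27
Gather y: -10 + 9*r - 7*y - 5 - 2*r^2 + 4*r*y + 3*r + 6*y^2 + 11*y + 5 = -2*r^2 + 12*r + 6*y^2 + y*(4*r + 4) - 10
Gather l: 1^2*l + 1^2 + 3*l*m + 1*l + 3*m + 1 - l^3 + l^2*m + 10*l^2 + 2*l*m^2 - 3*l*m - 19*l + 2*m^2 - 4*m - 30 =-l^3 + l^2*(m + 10) + l*(2*m^2 - 17) + 2*m^2 - m - 28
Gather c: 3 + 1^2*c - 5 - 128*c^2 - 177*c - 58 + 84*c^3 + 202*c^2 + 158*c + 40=84*c^3 + 74*c^2 - 18*c - 20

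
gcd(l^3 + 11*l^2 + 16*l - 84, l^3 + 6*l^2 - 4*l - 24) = l^2 + 4*l - 12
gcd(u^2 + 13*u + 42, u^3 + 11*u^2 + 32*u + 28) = u + 7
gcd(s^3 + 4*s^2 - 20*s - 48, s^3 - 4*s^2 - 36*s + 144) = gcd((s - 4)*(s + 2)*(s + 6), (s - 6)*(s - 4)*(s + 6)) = s^2 + 2*s - 24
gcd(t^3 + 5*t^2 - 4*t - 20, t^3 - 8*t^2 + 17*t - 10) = t - 2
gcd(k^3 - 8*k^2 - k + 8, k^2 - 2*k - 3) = k + 1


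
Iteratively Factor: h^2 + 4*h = (h)*(h + 4)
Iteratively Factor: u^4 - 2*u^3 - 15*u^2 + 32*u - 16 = (u - 1)*(u^3 - u^2 - 16*u + 16) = (u - 1)*(u + 4)*(u^2 - 5*u + 4) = (u - 1)^2*(u + 4)*(u - 4)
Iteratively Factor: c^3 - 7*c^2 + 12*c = (c - 3)*(c^2 - 4*c) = c*(c - 3)*(c - 4)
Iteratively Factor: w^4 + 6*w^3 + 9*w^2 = (w + 3)*(w^3 + 3*w^2) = w*(w + 3)*(w^2 + 3*w) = w*(w + 3)^2*(w)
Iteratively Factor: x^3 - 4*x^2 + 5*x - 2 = (x - 2)*(x^2 - 2*x + 1) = (x - 2)*(x - 1)*(x - 1)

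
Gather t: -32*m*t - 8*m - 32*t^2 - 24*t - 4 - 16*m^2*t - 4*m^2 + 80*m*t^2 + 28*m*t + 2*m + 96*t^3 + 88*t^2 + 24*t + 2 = -4*m^2 - 6*m + 96*t^3 + t^2*(80*m + 56) + t*(-16*m^2 - 4*m) - 2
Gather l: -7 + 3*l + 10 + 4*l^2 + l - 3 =4*l^2 + 4*l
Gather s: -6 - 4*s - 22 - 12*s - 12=-16*s - 40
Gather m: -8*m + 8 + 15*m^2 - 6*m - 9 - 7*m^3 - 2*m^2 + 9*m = -7*m^3 + 13*m^2 - 5*m - 1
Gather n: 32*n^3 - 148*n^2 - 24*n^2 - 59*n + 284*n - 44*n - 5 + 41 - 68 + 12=32*n^3 - 172*n^2 + 181*n - 20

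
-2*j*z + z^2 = z*(-2*j + z)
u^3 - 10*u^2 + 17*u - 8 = (u - 8)*(u - 1)^2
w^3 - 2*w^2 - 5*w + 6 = (w - 3)*(w - 1)*(w + 2)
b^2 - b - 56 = (b - 8)*(b + 7)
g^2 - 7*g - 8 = (g - 8)*(g + 1)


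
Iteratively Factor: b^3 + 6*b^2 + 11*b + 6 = (b + 1)*(b^2 + 5*b + 6) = (b + 1)*(b + 2)*(b + 3)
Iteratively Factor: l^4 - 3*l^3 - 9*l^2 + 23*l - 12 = (l - 1)*(l^3 - 2*l^2 - 11*l + 12) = (l - 1)*(l + 3)*(l^2 - 5*l + 4) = (l - 4)*(l - 1)*(l + 3)*(l - 1)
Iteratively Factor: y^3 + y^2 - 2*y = (y)*(y^2 + y - 2) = y*(y - 1)*(y + 2)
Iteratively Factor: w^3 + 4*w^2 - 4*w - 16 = (w + 4)*(w^2 - 4) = (w + 2)*(w + 4)*(w - 2)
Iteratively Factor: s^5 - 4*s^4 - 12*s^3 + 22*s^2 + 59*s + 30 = (s + 2)*(s^4 - 6*s^3 + 22*s + 15) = (s + 1)*(s + 2)*(s^3 - 7*s^2 + 7*s + 15) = (s - 3)*(s + 1)*(s + 2)*(s^2 - 4*s - 5) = (s - 5)*(s - 3)*(s + 1)*(s + 2)*(s + 1)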